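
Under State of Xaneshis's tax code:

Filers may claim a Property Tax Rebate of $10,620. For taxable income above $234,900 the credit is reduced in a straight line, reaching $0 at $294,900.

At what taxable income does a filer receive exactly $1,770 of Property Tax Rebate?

$1,770 is 1,770/10,620 of the full $10,620, so 8,850/10,620 of the $60,000 range has been used: income = $234,900 + $60,000 × 8,850/10,620 = $284,900.

$284,900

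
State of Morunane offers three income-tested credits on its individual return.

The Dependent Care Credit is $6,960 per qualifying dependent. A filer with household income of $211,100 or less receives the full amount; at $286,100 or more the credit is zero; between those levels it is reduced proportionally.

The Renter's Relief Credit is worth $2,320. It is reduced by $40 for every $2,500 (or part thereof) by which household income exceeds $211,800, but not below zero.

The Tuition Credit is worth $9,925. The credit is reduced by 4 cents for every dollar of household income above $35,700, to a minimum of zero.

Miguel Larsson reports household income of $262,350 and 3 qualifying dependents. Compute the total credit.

$8,951

Dependent Care Credit: base = 3 × $6,960 = $20,880. $262,350 is $51,250 into a $75,000 phase-out range, leaving 23,750/75,000 of the credit: $20,880 × 23,750/75,000 = $6,612.
Renter's Relief Credit: income exceeds $211,800 by $50,550, which is 21 full-or-partial $2,500 increments; reduction = 21 × $40 = $840, leaving $1,480.
Tuition Credit: 4% of the $226,650 excess over $35,700 is $9,066; credit = $9,925 − $9,066 = $859.
Total: $6,612 + $1,480 + $859 = $8,951.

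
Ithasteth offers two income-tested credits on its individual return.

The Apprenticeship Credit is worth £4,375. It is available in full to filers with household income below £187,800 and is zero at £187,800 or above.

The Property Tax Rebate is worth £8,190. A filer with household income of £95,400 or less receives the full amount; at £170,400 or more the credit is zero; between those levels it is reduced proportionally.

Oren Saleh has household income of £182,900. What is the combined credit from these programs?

Apprenticeship Credit: £182,900 is below the £187,800 cutoff, so the full £4,375 applies.
Property Tax Rebate: £182,900 is at or above £170,400, so the credit is £0.
Total: £4,375 + £0 = £4,375.

£4,375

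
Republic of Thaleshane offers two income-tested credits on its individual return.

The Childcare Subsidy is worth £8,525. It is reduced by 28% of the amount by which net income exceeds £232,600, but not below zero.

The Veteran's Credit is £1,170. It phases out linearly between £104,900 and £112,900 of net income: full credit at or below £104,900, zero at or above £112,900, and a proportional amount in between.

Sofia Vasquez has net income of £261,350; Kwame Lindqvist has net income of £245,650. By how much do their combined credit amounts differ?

£4,396

Sofia (£261,350): Childcare Subsidy: 28% of the £28,750 excess over £232,600 is £8,050; credit = £8,525 − £8,050 = £475. Veteran's Credit: £261,350 is at or above £112,900, so the credit is £0. total £475 + £0 = £475
Kwame (£245,650): Childcare Subsidy: 28% of the £13,050 excess over £232,600 is £3,654; credit = £8,525 − £3,654 = £4,871. Veteran's Credit: £245,650 is at or above £112,900, so the credit is £0. total £4,871 + £0 = £4,871
Difference: |£475 − £4,871| = £4,396.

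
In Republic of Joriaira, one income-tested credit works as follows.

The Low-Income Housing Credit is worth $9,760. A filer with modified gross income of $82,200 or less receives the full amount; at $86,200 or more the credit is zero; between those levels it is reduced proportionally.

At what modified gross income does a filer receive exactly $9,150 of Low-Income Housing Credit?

$82,450

$9,150 is 9,150/9,760 of the full $9,760, so 610/9,760 of the $4,000 range has been used: income = $82,200 + $4,000 × 610/9,760 = $82,450.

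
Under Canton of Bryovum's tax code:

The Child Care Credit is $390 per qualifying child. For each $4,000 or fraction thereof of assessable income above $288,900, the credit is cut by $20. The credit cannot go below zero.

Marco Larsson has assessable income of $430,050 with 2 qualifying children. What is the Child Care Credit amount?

$60

Child Care Credit: base = 2 × $390 = $780. income exceeds $288,900 by $141,150, which is 36 full-or-partial $4,000 increments; reduction = 36 × $20 = $720, leaving $60.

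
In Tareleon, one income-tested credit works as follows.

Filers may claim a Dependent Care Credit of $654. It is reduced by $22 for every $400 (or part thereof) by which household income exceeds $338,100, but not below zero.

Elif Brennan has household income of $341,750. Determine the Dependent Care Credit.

$434

Dependent Care Credit: income exceeds $338,100 by $3,650, which is 10 full-or-partial $400 increments; reduction = 10 × $22 = $220, leaving $434.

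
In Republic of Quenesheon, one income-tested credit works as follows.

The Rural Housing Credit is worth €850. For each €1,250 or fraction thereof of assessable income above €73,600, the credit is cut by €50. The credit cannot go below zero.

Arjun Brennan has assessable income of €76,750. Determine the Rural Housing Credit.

€700

Rural Housing Credit: income exceeds €73,600 by €3,150, which is 3 full-or-partial €1,250 increments; reduction = 3 × €50 = €150, leaving €700.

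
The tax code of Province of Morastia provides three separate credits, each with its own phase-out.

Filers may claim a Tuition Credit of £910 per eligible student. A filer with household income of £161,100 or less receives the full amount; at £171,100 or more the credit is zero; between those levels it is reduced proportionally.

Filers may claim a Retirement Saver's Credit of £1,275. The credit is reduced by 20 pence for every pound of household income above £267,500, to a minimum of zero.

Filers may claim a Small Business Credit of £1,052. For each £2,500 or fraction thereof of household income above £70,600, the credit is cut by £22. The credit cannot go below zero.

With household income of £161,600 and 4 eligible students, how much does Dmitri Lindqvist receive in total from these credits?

£4,971

Tuition Credit: base = 4 × £910 = £3,640. £161,600 is £500 into a £10,000 phase-out range, leaving 9,500/10,000 of the credit: £3,640 × 9,500/10,000 = £3,458.
Retirement Saver's Credit: £161,600 is at or below the £267,500 threshold, so the full £1,275 applies.
Small Business Credit: income exceeds £70,600 by £91,000, which is 37 full-or-partial £2,500 increments; reduction = 37 × £22 = £814, leaving £238.
Total: £3,458 + £1,275 + £238 = £4,971.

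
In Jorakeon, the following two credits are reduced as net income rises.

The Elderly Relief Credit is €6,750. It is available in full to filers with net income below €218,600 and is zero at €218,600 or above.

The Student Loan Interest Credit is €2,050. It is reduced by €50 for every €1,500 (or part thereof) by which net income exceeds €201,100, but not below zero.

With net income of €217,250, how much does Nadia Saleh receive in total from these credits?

Elderly Relief Credit: €217,250 is below the €218,600 cutoff, so the full €6,750 applies.
Student Loan Interest Credit: income exceeds €201,100 by €16,150, which is 11 full-or-partial €1,500 increments; reduction = 11 × €50 = €550, leaving €1,500.
Total: €6,750 + €1,500 = €8,250.

€8,250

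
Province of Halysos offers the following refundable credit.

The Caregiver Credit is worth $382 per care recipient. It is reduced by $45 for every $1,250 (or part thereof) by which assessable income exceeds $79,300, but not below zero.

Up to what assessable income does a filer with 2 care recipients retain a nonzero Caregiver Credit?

$99,300

Full credit = 2 × $382 = $764.
After 16 increments the reduction is 16 × $45 = $720, leaving $44; one more increment wipes it out. Increment 16 ends at excess 16 × $1,250 = $20,000, so the highest qualifying income is $79,300 + $20,000 = $99,300.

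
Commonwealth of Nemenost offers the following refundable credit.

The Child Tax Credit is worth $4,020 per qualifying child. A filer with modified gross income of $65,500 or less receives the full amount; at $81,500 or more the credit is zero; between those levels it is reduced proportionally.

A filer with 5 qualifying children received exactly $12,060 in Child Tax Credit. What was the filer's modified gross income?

$71,900

Full credit = 5 × $4,020 = $20,100.
$12,060 is 12,060/20,100 of the full $20,100, so 8,040/20,100 of the $16,000 range has been used: income = $65,500 + $16,000 × 8,040/20,100 = $71,900.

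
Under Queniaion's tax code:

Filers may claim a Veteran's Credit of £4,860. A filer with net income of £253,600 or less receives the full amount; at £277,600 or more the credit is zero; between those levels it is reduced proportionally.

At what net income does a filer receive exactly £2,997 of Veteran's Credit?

£262,800

£2,997 is 2,997/4,860 of the full £4,860, so 1,863/4,860 of the £24,000 range has been used: income = £253,600 + £24,000 × 1,863/4,860 = £262,800.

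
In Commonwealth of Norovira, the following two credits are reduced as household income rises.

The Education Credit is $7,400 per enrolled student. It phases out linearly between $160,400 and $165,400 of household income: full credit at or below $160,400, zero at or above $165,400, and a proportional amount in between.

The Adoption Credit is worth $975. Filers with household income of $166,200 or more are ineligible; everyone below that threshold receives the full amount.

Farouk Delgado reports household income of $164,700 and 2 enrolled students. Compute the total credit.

$3,047

Education Credit: base = 2 × $7,400 = $14,800. $164,700 is $4,300 into a $5,000 phase-out range, leaving 700/5,000 of the credit: $14,800 × 700/5,000 = $2,072.
Adoption Credit: $164,700 is below the $166,200 cutoff, so the full $975 applies.
Total: $2,072 + $975 = $3,047.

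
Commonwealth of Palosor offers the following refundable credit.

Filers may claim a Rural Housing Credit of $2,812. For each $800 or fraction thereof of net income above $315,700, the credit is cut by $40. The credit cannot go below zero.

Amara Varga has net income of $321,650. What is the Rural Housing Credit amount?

$2,492

Rural Housing Credit: income exceeds $315,700 by $5,950, which is 8 full-or-partial $800 increments; reduction = 8 × $40 = $320, leaving $2,492.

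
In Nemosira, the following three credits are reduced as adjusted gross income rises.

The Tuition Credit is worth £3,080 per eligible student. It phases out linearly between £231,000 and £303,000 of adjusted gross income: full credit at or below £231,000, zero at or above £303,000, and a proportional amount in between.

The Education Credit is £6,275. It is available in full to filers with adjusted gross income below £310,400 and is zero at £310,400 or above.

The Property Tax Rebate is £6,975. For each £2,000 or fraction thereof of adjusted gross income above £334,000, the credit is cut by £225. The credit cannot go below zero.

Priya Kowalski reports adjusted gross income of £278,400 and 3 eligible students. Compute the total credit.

Tuition Credit: base = 3 × £3,080 = £9,240. £278,400 is £47,400 into a £72,000 phase-out range, leaving 24,600/72,000 of the credit: £9,240 × 24,600/72,000 = £3,157.
Education Credit: £278,400 is below the £310,400 cutoff, so the full £6,275 applies.
Property Tax Rebate: £278,400 is at or below the £334,000 threshold, so the full £6,975 applies.
Total: £3,157 + £6,275 + £6,975 = £16,407.

£16,407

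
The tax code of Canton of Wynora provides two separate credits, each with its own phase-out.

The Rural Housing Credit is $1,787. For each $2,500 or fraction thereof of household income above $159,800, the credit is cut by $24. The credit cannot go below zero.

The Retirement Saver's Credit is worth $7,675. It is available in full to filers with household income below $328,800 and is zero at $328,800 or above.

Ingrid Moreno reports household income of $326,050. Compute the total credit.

$7,854

Rural Housing Credit: income exceeds $159,800 by $166,250, which is 67 full-or-partial $2,500 increments; reduction = 67 × $24 = $1,608, leaving $179.
Retirement Saver's Credit: $326,050 is below the $328,800 cutoff, so the full $7,675 applies.
Total: $179 + $7,675 = $7,854.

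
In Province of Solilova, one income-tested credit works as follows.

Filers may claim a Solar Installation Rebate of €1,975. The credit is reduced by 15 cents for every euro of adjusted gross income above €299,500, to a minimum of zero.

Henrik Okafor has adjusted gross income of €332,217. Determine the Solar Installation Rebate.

€0

Solar Installation Rebate: 15% of the €32,717 excess over €299,500 is €4,907.55 ≥ base, so the credit is €0.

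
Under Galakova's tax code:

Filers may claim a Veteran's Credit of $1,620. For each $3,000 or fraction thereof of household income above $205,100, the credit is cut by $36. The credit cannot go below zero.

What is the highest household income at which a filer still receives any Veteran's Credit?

$337,100

After 44 increments the reduction is 44 × $36 = $1,584, leaving $36; one more increment wipes it out. Increment 44 ends at excess 44 × $3,000 = $132,000, so the highest qualifying income is $205,100 + $132,000 = $337,100.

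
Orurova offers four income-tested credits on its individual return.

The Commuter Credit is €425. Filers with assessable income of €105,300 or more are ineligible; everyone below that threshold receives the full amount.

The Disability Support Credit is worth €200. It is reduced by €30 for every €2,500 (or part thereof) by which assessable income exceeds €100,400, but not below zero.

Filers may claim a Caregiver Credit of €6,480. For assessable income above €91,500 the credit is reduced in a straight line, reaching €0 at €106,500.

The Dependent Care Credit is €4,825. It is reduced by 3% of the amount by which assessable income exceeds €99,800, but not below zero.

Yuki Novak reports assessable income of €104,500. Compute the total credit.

€6,113

Commuter Credit: €104,500 is below the €105,300 cutoff, so the full €425 applies.
Disability Support Credit: income exceeds €100,400 by €4,100, which is 2 full-or-partial €2,500 increments; reduction = 2 × €30 = €60, leaving €140.
Caregiver Credit: €104,500 is €13,000 into a €15,000 phase-out range, leaving 2,000/15,000 of the credit: €6,480 × 2,000/15,000 = €864.
Dependent Care Credit: 3% of the €4,700 excess over €99,800 is €141; credit = €4,825 − €141 = €4,684.
Total: €425 + €140 + €864 + €4,684 = €6,113.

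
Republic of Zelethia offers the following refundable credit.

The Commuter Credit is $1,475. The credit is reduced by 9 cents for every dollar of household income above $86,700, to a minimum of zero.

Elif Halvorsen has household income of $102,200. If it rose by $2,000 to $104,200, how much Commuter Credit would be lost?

$80

At $102,200 — 9% of the $15,500 excess over $86,700 is $1,395; credit = $1,475 − $1,395 = $80.
At $104,200 — 9% of the $17,500 excess over $86,700 is $1,575 ≥ base, so the credit is $0.
Lost: $80 − $0 = $80.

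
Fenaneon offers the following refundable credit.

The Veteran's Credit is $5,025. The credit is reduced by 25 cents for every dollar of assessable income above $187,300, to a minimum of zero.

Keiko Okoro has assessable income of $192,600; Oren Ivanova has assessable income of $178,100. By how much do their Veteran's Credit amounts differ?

$1,325

Keiko ($192,600): Veteran's Credit: 25% of the $5,300 excess over $187,300 is $1,325; credit = $5,025 − $1,325 = $3,700.
Oren ($178,100): Veteran's Credit: $178,100 is at or below the $187,300 threshold, so the full $5,025 applies.
Difference: |$3,700 − $5,025| = $1,325.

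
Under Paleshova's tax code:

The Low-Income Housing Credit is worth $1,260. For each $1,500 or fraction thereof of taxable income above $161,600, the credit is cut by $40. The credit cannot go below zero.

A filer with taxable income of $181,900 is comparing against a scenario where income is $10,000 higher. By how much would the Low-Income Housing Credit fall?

$280

At $181,900 — income exceeds $161,600 by $20,300, which is 14 full-or-partial $1,500 increments; reduction = 14 × $40 = $560, leaving $700.
At $191,900 — income exceeds $161,600 by $30,300, which is 21 full-or-partial $1,500 increments; reduction = 21 × $40 = $840, leaving $420.
Lost: $700 − $420 = $280.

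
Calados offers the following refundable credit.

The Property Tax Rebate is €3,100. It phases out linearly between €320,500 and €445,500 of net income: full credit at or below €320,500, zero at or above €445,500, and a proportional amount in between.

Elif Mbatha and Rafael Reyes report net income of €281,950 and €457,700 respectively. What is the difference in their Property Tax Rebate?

Elif (€281,950): Property Tax Rebate: €281,950 is at or below the €320,500 threshold, so the full €3,100 applies.
Rafael (€457,700): Property Tax Rebate: €457,700 is at or above €445,500, so the credit is €0.
Difference: |€3,100 − €0| = €3,100.

€3,100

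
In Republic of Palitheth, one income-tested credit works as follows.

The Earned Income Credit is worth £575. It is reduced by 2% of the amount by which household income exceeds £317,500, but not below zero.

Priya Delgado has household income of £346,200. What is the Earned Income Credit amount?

£1

Earned Income Credit: 2% of the £28,700 excess over £317,500 is £574; credit = £575 − £574 = £1.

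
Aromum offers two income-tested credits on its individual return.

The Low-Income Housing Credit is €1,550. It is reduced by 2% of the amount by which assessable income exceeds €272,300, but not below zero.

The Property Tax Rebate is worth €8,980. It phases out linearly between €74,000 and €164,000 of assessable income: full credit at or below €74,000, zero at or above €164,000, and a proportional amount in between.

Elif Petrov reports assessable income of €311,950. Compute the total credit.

€757

Low-Income Housing Credit: 2% of the €39,650 excess over €272,300 is €793; credit = €1,550 − €793 = €757.
Property Tax Rebate: €311,950 is at or above €164,000, so the credit is €0.
Total: €757 + €0 = €757.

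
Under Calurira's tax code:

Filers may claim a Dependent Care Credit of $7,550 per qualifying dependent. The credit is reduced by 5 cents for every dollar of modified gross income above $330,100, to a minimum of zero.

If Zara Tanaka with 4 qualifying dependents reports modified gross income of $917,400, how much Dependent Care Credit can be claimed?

$835

Dependent Care Credit: base = 4 × $7,550 = $30,200. 5% of the $587,300 excess over $330,100 is $29,365; credit = $30,200 − $29,365 = $835.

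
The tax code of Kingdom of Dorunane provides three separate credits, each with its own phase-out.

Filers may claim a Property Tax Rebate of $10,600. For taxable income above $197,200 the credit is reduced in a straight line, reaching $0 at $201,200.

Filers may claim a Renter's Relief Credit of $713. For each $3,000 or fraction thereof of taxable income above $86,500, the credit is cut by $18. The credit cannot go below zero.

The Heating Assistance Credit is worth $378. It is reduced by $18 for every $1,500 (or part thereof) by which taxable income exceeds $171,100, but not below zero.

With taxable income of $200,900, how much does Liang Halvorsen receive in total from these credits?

Property Tax Rebate: $200,900 is $3,700 into a $4,000 phase-out range, leaving 300/4,000 of the credit: $10,600 × 300/4,000 = $795.
Renter's Relief Credit: income exceeds $86,500 by $114,400, which is 39 full-or-partial $3,000 increments; reduction = 39 × $18 = $702, leaving $11.
Heating Assistance Credit: income exceeds $171,100 by $29,800, which is 20 full-or-partial $1,500 increments; reduction = 20 × $18 = $360, leaving $18.
Total: $795 + $11 + $18 = $824.

$824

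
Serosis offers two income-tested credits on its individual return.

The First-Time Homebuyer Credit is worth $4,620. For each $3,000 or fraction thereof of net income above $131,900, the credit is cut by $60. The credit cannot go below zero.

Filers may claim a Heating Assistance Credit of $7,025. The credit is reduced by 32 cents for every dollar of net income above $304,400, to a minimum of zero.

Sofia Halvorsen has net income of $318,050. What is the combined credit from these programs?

First-Time Homebuyer Credit: income exceeds $131,900 by $186,150, which is 63 full-or-partial $3,000 increments; reduction = 63 × $60 = $3,780, leaving $840.
Heating Assistance Credit: 32% of the $13,650 excess over $304,400 is $4,368; credit = $7,025 − $4,368 = $2,657.
Total: $840 + $2,657 = $3,497.

$3,497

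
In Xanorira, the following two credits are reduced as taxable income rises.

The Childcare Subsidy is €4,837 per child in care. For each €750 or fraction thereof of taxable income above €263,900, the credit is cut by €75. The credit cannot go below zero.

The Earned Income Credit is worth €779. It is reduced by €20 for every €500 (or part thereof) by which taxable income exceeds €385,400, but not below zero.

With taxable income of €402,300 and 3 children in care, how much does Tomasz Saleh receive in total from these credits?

€735

Childcare Subsidy: base = 3 × €4,837 = €14,511. income exceeds €263,900 by €138,400, which is 185 full-or-partial €750 increments; reduction = 185 × €75 = €13,875, leaving €636.
Earned Income Credit: income exceeds €385,400 by €16,900, which is 34 full-or-partial €500 increments; reduction = 34 × €20 = €680, leaving €99.
Total: €636 + €99 = €735.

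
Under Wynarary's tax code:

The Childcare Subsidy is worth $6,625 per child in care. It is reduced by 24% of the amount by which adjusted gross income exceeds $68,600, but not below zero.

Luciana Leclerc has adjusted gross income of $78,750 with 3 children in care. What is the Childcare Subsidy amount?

$17,439

Childcare Subsidy: base = 3 × $6,625 = $19,875. 24% of the $10,150 excess over $68,600 is $2,436; credit = $19,875 − $2,436 = $17,439.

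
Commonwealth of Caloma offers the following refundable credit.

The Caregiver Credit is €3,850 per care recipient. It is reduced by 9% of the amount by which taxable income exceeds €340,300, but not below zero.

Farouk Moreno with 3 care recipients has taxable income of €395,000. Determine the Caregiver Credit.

Caregiver Credit: base = 3 × €3,850 = €11,550. 9% of the €54,700 excess over €340,300 is €4,923; credit = €11,550 − €4,923 = €6,627.

€6,627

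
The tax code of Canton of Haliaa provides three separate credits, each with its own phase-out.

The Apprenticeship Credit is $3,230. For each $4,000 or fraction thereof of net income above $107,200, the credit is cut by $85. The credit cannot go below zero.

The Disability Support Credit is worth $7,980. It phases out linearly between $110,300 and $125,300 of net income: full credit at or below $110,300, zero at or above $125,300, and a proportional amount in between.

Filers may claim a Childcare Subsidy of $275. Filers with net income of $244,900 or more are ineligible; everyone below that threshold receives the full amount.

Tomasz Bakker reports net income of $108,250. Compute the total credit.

Apprenticeship Credit: income exceeds $107,200 by $1,050, which is 1 full-or-partial $4,000 increment; reduction = 1 × $85 = $85, leaving $3,145.
Disability Support Credit: $108,250 is at or below the $110,300 threshold, so the full $7,980 applies.
Childcare Subsidy: $108,250 is below the $244,900 cutoff, so the full $275 applies.
Total: $3,145 + $7,980 + $275 = $11,400.

$11,400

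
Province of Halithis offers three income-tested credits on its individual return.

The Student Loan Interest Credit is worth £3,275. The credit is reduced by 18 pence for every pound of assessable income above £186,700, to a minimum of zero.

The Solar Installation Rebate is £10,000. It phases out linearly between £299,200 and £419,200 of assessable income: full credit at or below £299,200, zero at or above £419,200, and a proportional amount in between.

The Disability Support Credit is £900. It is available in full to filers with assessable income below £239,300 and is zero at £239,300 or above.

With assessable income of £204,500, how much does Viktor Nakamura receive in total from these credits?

Student Loan Interest Credit: 18% of the £17,800 excess over £186,700 is £3,204; credit = £3,275 − £3,204 = £71.
Solar Installation Rebate: £204,500 is at or below the £299,200 threshold, so the full £10,000 applies.
Disability Support Credit: £204,500 is below the £239,300 cutoff, so the full £900 applies.
Total: £71 + £10,000 + £900 = £10,971.

£10,971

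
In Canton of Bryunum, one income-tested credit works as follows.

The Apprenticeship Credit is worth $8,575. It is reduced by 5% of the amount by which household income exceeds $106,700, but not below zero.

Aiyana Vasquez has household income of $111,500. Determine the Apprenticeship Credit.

$8,335

Apprenticeship Credit: 5% of the $4,800 excess over $106,700 is $240; credit = $8,575 − $240 = $8,335.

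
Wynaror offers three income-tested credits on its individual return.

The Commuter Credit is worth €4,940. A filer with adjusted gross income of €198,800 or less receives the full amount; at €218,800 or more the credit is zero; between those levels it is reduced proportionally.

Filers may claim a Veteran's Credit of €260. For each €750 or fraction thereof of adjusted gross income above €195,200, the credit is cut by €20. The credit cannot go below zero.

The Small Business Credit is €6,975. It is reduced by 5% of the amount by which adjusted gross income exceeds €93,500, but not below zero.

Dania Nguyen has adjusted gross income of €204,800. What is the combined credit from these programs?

Commuter Credit: €204,800 is €6,000 into a €20,000 phase-out range, leaving 14,000/20,000 of the credit: €4,940 × 14,000/20,000 = €3,458.
Veteran's Credit: income exceeds €195,200 by €9,600 → 13 increments × €20 = €260 ≥ base, so the credit is €0.
Small Business Credit: 5% of the €111,300 excess over €93,500 is €5,565; credit = €6,975 − €5,565 = €1,410.
Total: €3,458 + €0 + €1,410 = €4,868.

€4,868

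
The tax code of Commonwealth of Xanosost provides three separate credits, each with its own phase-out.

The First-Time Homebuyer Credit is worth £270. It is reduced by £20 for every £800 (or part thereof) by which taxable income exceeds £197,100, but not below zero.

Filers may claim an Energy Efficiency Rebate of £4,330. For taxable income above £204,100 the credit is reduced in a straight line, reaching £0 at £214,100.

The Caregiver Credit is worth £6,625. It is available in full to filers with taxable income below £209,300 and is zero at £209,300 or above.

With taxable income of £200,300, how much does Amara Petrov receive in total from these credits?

£11,145

First-Time Homebuyer Credit: income exceeds £197,100 by £3,200, which is 4 full-or-partial £800 increments; reduction = 4 × £20 = £80, leaving £190.
Energy Efficiency Rebate: £200,300 is at or below the £204,100 threshold, so the full £4,330 applies.
Caregiver Credit: £200,300 is below the £209,300 cutoff, so the full £6,625 applies.
Total: £190 + £4,330 + £6,625 = £11,145.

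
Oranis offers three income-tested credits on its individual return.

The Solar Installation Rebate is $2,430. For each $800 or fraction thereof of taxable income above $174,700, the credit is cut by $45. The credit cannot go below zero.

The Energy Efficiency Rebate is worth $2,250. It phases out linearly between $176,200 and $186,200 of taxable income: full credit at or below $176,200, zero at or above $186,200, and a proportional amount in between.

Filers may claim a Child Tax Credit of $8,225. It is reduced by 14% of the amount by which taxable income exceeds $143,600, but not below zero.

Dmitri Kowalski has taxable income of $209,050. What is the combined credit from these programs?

Solar Installation Rebate: income exceeds $174,700 by $34,350, which is 43 full-or-partial $800 increments; reduction = 43 × $45 = $1,935, leaving $495.
Energy Efficiency Rebate: $209,050 is at or above $186,200, so the credit is $0.
Child Tax Credit: 14% of the $65,450 excess over $143,600 is $9,163 ≥ base, so the credit is $0.
Total: $495 + $0 + $0 = $495.

$495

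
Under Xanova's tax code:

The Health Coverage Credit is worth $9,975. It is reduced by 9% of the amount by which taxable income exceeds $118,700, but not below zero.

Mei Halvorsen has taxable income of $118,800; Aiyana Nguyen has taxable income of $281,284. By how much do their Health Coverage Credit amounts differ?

$9,966

Mei ($118,800): Health Coverage Credit: 9% of the $100 excess over $118,700 is $9; credit = $9,975 − $9 = $9,966.
Aiyana ($281,284): Health Coverage Credit: 9% of the $162,584 excess over $118,700 is $14,632.56 ≥ base, so the credit is $0.
Difference: |$9,966 − $0| = $9,966.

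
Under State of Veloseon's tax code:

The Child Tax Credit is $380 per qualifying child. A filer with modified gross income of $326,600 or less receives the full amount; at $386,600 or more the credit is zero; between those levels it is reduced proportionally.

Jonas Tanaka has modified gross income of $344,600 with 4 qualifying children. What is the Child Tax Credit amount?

Child Tax Credit: base = 4 × $380 = $1,520. $344,600 is $18,000 into a $60,000 phase-out range, leaving 42,000/60,000 of the credit: $1,520 × 42,000/60,000 = $1,064.

$1,064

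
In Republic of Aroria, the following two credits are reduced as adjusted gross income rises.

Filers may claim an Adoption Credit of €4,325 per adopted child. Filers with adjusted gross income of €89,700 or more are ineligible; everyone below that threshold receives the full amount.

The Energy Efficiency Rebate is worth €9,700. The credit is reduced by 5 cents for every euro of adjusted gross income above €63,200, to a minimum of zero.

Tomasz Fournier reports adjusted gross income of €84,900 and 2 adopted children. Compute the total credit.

€17,265

Adoption Credit: base = 2 × €4,325 = €8,650. €84,900 is below the €89,700 cutoff, so the full €8,650 applies.
Energy Efficiency Rebate: 5% of the €21,700 excess over €63,200 is €1,085; credit = €9,700 − €1,085 = €8,615.
Total: €8,650 + €8,615 = €17,265.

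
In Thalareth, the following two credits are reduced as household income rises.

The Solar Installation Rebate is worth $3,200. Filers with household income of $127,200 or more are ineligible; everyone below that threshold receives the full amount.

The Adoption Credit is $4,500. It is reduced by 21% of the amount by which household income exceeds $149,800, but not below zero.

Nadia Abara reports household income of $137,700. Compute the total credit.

Solar Installation Rebate: $137,700 meets or exceeds the $127,200 cutoff, so the credit is $0.
Adoption Credit: $137,700 is at or below the $149,800 threshold, so the full $4,500 applies.
Total: $0 + $4,500 = $4,500.

$4,500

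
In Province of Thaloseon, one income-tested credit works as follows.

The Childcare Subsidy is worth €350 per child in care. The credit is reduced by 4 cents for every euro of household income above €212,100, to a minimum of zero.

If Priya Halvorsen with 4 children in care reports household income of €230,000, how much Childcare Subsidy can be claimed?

Childcare Subsidy: base = 4 × €350 = €1,400. 4% of the €17,900 excess over €212,100 is €716; credit = €1,400 − €716 = €684.

€684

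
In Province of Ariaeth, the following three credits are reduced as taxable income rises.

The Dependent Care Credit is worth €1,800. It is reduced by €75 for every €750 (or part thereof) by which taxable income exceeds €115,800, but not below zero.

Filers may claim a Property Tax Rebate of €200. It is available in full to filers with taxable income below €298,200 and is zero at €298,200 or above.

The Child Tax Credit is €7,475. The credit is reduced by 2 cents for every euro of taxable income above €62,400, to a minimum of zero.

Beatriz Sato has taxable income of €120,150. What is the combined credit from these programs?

€7,870

Dependent Care Credit: income exceeds €115,800 by €4,350, which is 6 full-or-partial €750 increments; reduction = 6 × €75 = €450, leaving €1,350.
Property Tax Rebate: €120,150 is below the €298,200 cutoff, so the full €200 applies.
Child Tax Credit: 2% of the €57,750 excess over €62,400 is €1,155; credit = €7,475 − €1,155 = €6,320.
Total: €1,350 + €200 + €6,320 = €7,870.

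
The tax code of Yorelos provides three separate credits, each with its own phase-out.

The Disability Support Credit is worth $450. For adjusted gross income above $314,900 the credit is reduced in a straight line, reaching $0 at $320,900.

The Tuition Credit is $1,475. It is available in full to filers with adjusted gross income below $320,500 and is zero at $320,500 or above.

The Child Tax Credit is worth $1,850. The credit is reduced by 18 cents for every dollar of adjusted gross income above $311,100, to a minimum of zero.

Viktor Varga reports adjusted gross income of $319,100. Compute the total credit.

$2,020

Disability Support Credit: $319,100 is $4,200 into a $6,000 phase-out range, leaving 1,800/6,000 of the credit: $450 × 1,800/6,000 = $135.
Tuition Credit: $319,100 is below the $320,500 cutoff, so the full $1,475 applies.
Child Tax Credit: 18% of the $8,000 excess over $311,100 is $1,440; credit = $1,850 − $1,440 = $410.
Total: $135 + $1,475 + $410 = $2,020.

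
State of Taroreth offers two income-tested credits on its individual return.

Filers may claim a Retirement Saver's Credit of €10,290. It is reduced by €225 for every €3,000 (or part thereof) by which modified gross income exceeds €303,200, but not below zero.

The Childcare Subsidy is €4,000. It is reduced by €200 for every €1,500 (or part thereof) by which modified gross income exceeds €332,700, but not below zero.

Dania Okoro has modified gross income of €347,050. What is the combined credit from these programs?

Retirement Saver's Credit: income exceeds €303,200 by €43,850, which is 15 full-or-partial €3,000 increments; reduction = 15 × €225 = €3,375, leaving €6,915.
Childcare Subsidy: income exceeds €332,700 by €14,350, which is 10 full-or-partial €1,500 increments; reduction = 10 × €200 = €2,000, leaving €2,000.
Total: €6,915 + €2,000 = €8,915.

€8,915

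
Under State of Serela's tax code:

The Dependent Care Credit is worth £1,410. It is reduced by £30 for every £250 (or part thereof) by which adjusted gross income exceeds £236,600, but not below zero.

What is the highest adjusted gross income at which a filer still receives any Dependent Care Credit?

£248,100

After 46 increments the reduction is 46 × £30 = £1,380, leaving £30; one more increment wipes it out. Increment 46 ends at excess 46 × £250 = £11,500, so the highest qualifying income is £236,600 + £11,500 = £248,100.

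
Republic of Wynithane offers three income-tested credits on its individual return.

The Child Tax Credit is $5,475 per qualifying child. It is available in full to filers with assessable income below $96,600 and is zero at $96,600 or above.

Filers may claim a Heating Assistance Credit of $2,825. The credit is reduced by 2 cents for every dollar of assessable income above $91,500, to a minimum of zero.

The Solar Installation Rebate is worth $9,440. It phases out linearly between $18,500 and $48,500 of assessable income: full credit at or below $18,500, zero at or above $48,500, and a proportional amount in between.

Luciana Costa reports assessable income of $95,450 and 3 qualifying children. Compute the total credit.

$19,171

Child Tax Credit: base = 3 × $5,475 = $16,425. $95,450 is below the $96,600 cutoff, so the full $16,425 applies.
Heating Assistance Credit: 2% of the $3,950 excess over $91,500 is $79; credit = $2,825 − $79 = $2,746.
Solar Installation Rebate: $95,450 is at or above $48,500, so the credit is $0.
Total: $16,425 + $2,746 + $0 = $19,171.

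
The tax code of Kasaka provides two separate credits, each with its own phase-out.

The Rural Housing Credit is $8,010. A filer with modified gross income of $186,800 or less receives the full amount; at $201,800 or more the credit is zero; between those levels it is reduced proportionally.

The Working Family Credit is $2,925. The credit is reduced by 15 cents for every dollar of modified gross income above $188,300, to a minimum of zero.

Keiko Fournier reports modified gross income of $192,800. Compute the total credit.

Rural Housing Credit: $192,800 is $6,000 into a $15,000 phase-out range, leaving 9,000/15,000 of the credit: $8,010 × 9,000/15,000 = $4,806.
Working Family Credit: 15% of the $4,500 excess over $188,300 is $675; credit = $2,925 − $675 = $2,250.
Total: $4,806 + $2,250 = $7,056.

$7,056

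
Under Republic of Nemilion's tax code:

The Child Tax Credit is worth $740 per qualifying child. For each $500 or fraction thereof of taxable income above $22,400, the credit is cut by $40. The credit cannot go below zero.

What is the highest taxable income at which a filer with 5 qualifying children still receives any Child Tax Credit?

Full credit = 5 × $740 = $3,700.
After 92 increments the reduction is 92 × $40 = $3,680, leaving $20; one more increment wipes it out. Increment 92 ends at excess 92 × $500 = $46,000, so the highest qualifying income is $22,400 + $46,000 = $68,400.

$68,400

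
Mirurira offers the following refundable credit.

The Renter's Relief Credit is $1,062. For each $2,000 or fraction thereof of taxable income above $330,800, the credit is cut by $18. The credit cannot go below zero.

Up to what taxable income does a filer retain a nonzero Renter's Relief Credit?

After 58 increments the reduction is 58 × $18 = $1,044, leaving $18; one more increment wipes it out. Increment 58 ends at excess 58 × $2,000 = $116,000, so the highest qualifying income is $330,800 + $116,000 = $446,800.

$446,800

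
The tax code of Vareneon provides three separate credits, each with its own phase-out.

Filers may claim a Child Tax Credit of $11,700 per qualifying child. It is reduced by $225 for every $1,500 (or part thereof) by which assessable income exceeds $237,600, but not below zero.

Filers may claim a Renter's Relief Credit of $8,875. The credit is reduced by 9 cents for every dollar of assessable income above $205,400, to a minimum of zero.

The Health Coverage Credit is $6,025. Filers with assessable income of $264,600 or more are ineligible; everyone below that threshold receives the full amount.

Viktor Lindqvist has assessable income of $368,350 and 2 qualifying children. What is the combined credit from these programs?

$3,600

Child Tax Credit: base = 2 × $11,700 = $23,400. income exceeds $237,600 by $130,750, which is 88 full-or-partial $1,500 increments; reduction = 88 × $225 = $19,800, leaving $3,600.
Renter's Relief Credit: 9% of the $162,950 excess over $205,400 is $14,665.50 ≥ base, so the credit is $0.
Health Coverage Credit: $368,350 meets or exceeds the $264,600 cutoff, so the credit is $0.
Total: $3,600 + $0 + $0 = $3,600.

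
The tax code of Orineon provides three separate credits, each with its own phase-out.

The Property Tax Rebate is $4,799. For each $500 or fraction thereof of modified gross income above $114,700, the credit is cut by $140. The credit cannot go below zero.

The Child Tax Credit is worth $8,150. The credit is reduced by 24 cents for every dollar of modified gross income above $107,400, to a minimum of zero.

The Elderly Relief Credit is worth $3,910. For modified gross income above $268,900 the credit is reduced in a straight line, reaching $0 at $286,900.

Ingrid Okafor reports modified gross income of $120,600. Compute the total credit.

$12,011

Property Tax Rebate: income exceeds $114,700 by $5,900, which is 12 full-or-partial $500 increments; reduction = 12 × $140 = $1,680, leaving $3,119.
Child Tax Credit: 24% of the $13,200 excess over $107,400 is $3,168; credit = $8,150 − $3,168 = $4,982.
Elderly Relief Credit: $120,600 is at or below the $268,900 threshold, so the full $3,910 applies.
Total: $3,119 + $4,982 + $3,910 = $12,011.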